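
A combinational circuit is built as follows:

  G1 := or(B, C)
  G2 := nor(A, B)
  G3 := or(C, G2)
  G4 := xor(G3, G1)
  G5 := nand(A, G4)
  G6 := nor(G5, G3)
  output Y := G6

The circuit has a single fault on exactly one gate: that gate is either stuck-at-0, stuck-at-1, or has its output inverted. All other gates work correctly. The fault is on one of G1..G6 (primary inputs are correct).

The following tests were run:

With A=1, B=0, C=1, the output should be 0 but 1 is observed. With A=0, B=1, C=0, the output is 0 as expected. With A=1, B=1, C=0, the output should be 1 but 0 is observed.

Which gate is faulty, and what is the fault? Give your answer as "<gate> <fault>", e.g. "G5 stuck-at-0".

G3 inverted output

Fault-free values for test 1 (A=1, B=0, C=1): G1=1, G2=0, G3=1, G4=0, G5=1, G6=0, giving Y=0. Observed 1.
Test 1: faults giving observed 1 are {G3 stuck-at-0, G3 inverted output, G6 stuck-at-1, G6 inverted output}.
Test 2 (A=0, B=1, C=0): fault-free G1=1, G2=0, G3=0, G4=1, G5=1, G6=0 → 0; observed 0. Eliminates G6 stuck-at-1, G6 inverted output.
Test 3 (A=1, B=1, C=0): fault-free G1=1, G2=0, G3=0, G4=1, G5=0, G6=1 → 1; observed 0. Eliminates G3 stuck-at-0.
Only G3 inverted output is consistent with every test.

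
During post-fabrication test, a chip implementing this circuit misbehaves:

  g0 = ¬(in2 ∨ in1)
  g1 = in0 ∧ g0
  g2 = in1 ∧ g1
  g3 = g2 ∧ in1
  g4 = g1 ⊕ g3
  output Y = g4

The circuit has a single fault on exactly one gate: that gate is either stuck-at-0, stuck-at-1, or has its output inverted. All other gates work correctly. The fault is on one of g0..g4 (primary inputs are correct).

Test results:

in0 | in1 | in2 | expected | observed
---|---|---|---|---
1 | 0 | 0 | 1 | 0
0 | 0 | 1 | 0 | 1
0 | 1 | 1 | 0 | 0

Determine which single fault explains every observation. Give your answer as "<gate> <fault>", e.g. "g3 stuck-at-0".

Fault-free values for test 1 (in0=1, in1=0, in2=0): g0=1, g1=1, g2=0, g3=0, g4=1, giving Y=1. Observed 0.
Test 1: faults giving observed 0 are {g0 stuck-at-0, g0 inverted output, g1 stuck-at-0, g1 inverted output, g3 stuck-at-1, g3 inverted output, g4 stuck-at-0, g4 inverted output}.
Test 2 (in0=0, in1=0, in2=1): fault-free g0=0, g1=0, g2=0, g3=0, g4=0 → 0; observed 1. Eliminates g0 stuck-at-0, g0 inverted output, g1 stuck-at-0, g4 stuck-at-0.
Test 3 (in0=0, in1=1, in2=1): fault-free g0=0, g1=0, g2=0, g3=0, g4=0 → 0; observed 0. Eliminates g3 stuck-at-1, g3 inverted output, g4 inverted output.
Only g1 inverted output is consistent with every test.

g1 inverted output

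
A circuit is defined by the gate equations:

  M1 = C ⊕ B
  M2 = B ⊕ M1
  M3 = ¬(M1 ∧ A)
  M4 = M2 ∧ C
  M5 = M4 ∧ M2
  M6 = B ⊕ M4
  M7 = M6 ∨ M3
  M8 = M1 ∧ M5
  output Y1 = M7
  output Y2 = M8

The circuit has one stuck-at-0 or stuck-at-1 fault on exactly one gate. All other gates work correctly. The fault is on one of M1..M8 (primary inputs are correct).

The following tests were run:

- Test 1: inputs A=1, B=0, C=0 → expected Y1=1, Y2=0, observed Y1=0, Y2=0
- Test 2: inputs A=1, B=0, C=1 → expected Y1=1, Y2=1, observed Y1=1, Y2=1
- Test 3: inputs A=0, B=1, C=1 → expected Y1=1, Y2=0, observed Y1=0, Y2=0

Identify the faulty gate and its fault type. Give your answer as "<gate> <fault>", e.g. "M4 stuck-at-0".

M3 stuck-at-0

Fault-free values for test 1 (A=1, B=0, C=0): M1=0, M2=0, M3=1, M4=0, M5=0, M6=0, M7=1, M8=0, giving Y1=1, Y2=0. Observed Y1=0, Y2=0.
Test 1: faults giving observed Y1=0, Y2=0 are {M1 stuck-at-1, M3 stuck-at-0, M7 stuck-at-0}.
Test 2 (A=1, B=0, C=1): fault-free M1=1, M2=1, M3=0, M4=1, M5=1, M6=1, M7=1, M8=1 → Y1=1, Y2=1; observed Y1=1, Y2=1. Eliminates M7 stuck-at-0.
Test 3 (A=0, B=1, C=1): fault-free M1=0, M2=1, M3=1, M4=1, M5=1, M6=0, M7=1, M8=0 → Y1=1, Y2=0; observed Y1=0, Y2=0. Eliminates M1 stuck-at-1.
Only M3 stuck-at-0 is consistent with every test.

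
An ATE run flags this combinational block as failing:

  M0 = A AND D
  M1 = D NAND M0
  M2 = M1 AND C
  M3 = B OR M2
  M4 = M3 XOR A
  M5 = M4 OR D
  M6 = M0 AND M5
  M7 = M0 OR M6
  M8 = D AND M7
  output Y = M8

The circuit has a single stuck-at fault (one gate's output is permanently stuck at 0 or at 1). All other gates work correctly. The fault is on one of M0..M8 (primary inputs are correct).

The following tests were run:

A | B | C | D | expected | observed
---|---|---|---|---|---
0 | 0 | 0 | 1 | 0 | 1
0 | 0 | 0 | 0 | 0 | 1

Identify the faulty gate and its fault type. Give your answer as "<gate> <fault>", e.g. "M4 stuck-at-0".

M8 stuck-at-1

Fault-free values for test 1 (A=0, B=0, C=0, D=1): M0=0, M1=1, M2=0, M3=0, M4=0, M5=1, M6=0, M7=0, M8=0, giving Y=0. Observed 1.
Test 1: faults giving observed 1 are {M0 stuck-at-1, M6 stuck-at-1, M7 stuck-at-1, M8 stuck-at-1}.
Test 2 (A=0, B=0, C=0, D=0): fault-free M0=0, M1=1, M2=0, M3=0, M4=0, M5=0, M6=0, M7=0, M8=0 → 0; observed 1. Eliminates M0 stuck-at-1, M6 stuck-at-1, M7 stuck-at-1.
Only M8 stuck-at-1 is consistent with every test.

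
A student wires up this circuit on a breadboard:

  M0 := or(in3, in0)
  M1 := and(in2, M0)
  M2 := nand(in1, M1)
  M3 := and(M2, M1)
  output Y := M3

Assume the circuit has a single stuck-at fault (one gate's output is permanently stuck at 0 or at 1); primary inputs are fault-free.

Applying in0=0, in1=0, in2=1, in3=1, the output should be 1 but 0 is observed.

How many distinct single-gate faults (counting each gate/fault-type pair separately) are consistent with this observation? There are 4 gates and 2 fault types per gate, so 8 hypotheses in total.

4

Fault-free: M0=1, M1=1, M2=1, M3=1 → 1. Observed 0.
  M0 stuck-at-0: output 0 ✓
  M0 stuck-at-1: output 1 ✗
  M1 stuck-at-0: output 0 ✓
  M1 stuck-at-1: output 1 ✗
  M2 stuck-at-0: output 0 ✓
  M2 stuck-at-1: output 1 ✗
  M3 stuck-at-0: output 0 ✓
  M3 stuck-at-1: output 1 ✗
Consistent faults: {M0 stuck-at-0, M1 stuck-at-0, M2 stuck-at-0, M3 stuck-at-0} — 4 in all.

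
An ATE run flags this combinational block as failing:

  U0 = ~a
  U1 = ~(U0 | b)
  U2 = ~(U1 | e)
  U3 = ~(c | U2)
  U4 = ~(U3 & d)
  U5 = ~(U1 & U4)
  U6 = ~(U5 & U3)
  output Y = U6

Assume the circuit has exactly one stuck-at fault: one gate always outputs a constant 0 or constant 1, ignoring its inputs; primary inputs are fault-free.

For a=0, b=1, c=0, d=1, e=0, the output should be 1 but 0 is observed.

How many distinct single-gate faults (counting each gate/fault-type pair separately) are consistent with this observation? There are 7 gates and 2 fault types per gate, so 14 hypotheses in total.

Fault-free: U0=1, U1=0, U2=1, U3=0, U4=1, U5=1, U6=1 → 1. Observed 0.
  U0 stuck-at-0: output 1 ✗
  U0 stuck-at-1: output 1 ✗
  U1 stuck-at-0: output 1 ✗
  U1 stuck-at-1: output 0 ✓
  U2 stuck-at-0: output 0 ✓
  U2 stuck-at-1: output 1 ✗
  U3 stuck-at-0: output 1 ✗
  U3 stuck-at-1: output 0 ✓
  U4 stuck-at-0: output 1 ✗
  U4 stuck-at-1: output 1 ✗
  U5 stuck-at-0: output 1 ✗
  U5 stuck-at-1: output 1 ✗
  U6 stuck-at-0: output 0 ✓
  U6 stuck-at-1: output 1 ✗
Consistent faults: {U1 stuck-at-1, U2 stuck-at-0, U3 stuck-at-1, U6 stuck-at-0} — 4 in all.

4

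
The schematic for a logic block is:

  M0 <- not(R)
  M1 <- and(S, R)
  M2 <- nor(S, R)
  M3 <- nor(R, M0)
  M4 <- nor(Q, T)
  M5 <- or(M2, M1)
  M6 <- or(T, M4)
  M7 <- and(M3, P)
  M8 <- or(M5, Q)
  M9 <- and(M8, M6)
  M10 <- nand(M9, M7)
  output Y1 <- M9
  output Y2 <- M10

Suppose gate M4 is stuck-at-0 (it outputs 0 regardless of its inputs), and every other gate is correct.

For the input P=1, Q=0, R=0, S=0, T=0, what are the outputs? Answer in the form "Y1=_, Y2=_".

Y1=0, Y2=1

Propagate with M4 forced: M0=1, M1=0, M2=1, M3=0, M4=0 [stuck-at-0], M5=1, M6=0, M7=0, M8=1, M9=0, M10=1.
So the outputs are Y1=0, Y2=1. (Without the fault they would be Y1=1, Y2=1.)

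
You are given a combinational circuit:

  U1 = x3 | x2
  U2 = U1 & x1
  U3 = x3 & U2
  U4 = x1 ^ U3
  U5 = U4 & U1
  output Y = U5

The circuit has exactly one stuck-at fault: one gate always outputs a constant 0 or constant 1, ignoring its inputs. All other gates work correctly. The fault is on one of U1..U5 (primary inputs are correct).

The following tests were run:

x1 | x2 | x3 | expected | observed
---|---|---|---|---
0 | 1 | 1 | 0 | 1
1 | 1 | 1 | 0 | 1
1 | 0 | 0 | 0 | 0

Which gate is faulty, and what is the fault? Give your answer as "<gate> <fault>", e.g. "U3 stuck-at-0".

U4 stuck-at-1

Fault-free values for test 1 (x1=0, x2=1, x3=1): U1=1, U2=0, U3=0, U4=0, U5=0, giving Y=0. Observed 1.
Test 1: faults giving observed 1 are {U2 stuck-at-1, U3 stuck-at-1, U4 stuck-at-1, U5 stuck-at-1}.
Test 2 (x1=1, x2=1, x3=1): fault-free U1=1, U2=1, U3=1, U4=0, U5=0 → 0; observed 1. Eliminates U2 stuck-at-1, U3 stuck-at-1.
Test 3 (x1=1, x2=0, x3=0): fault-free U1=0, U2=0, U3=0, U4=1, U5=0 → 0; observed 0. Eliminates U5 stuck-at-1.
Only U4 stuck-at-1 is consistent with every test.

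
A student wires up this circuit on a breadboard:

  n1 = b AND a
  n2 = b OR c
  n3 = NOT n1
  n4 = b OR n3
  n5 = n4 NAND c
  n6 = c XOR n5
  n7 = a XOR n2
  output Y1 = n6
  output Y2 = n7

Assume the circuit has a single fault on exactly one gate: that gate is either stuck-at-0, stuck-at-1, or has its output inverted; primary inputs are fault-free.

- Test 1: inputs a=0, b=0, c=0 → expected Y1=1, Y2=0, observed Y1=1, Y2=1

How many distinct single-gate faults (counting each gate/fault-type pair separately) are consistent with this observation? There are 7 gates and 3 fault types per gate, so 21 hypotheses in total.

4

Fault-free: n1=0, n2=0, n3=1, n4=1, n5=1, n6=1, n7=0 → Y1=1, Y2=0. Observed Y1=1, Y2=1.
  n1: none of the 3 fault types match ✗
  n2: stuck-at-1, inverted output ✓; others ✗
  n3: none of the 3 fault types match ✗
  n4: none of the 3 fault types match ✗
  n5: none of the 3 fault types match ✗
  n6: none of the 3 fault types match ✗
  n7: stuck-at-1, inverted output ✓; others ✗
Consistent faults: {n2 stuck-at-1, n2 inverted output, n7 stuck-at-1, n7 inverted output} — 4 in all.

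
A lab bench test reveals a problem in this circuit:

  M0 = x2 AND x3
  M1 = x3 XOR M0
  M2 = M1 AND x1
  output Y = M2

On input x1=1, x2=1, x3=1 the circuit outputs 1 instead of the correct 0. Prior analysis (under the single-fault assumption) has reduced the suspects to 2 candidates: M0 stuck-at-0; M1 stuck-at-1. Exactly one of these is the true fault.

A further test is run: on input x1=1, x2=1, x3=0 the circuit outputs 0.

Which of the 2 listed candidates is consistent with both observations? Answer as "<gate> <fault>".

M0 stuck-at-0

Evaluate each candidate on input x1=1, x2=1, x3=0:
  M0 stuck-at-0: M0=0 [stuck-at-0], M1=0, M2=0 → 0 — matches
  M1 stuck-at-1: M0=0, M1=1 [stuck-at-1], M2=1 → 1 — eliminated
Only M0 stuck-at-0 reproduces the observed 0.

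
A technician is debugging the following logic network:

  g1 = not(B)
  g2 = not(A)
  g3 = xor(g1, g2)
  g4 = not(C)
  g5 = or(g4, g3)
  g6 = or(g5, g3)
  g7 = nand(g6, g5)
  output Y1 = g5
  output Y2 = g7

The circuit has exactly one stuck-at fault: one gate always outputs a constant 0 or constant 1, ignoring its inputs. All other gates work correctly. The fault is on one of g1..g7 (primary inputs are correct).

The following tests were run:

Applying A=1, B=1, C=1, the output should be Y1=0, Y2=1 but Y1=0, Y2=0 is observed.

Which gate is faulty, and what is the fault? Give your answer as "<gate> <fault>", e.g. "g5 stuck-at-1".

Fault-free values for test 1 (A=1, B=1, C=1): g1=0, g2=0, g3=0, g4=0, g5=0, g6=0, g7=1, giving Y1=0, Y2=1. Observed Y1=0, Y2=0.
Test 1: faults giving observed Y1=0, Y2=0 are {g7 stuck-at-0}.
Only g7 stuck-at-0 is consistent with every test.

g7 stuck-at-0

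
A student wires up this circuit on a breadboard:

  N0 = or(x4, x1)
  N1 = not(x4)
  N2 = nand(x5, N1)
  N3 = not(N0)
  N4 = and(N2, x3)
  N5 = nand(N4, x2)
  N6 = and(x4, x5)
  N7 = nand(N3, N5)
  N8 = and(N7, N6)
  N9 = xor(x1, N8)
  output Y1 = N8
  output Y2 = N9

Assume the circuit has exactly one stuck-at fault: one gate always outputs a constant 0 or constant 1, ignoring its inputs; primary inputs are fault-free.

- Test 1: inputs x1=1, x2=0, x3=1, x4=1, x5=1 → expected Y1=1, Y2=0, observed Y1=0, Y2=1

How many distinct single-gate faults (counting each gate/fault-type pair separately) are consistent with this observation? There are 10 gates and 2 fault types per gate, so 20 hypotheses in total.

5

Fault-free: N0=1, N1=0, N2=1, N3=0, N4=1, N5=1, N6=1, N7=1, N8=1, N9=0 → Y1=1, Y2=0. Observed Y1=0, Y2=1.
  N0: stuck-at-0 ✓; others ✗
  N1: none of the 2 fault types match ✗
  N2: none of the 2 fault types match ✗
  N3: stuck-at-1 ✓; others ✗
  N4: none of the 2 fault types match ✗
  N5: none of the 2 fault types match ✗
  N6: stuck-at-0 ✓; others ✗
  N7: stuck-at-0 ✓; others ✗
  N8: stuck-at-0 ✓; others ✗
  N9: none of the 2 fault types match ✗
Consistent faults: {N0 stuck-at-0, N3 stuck-at-1, N6 stuck-at-0, N7 stuck-at-0, N8 stuck-at-0} — 5 in all.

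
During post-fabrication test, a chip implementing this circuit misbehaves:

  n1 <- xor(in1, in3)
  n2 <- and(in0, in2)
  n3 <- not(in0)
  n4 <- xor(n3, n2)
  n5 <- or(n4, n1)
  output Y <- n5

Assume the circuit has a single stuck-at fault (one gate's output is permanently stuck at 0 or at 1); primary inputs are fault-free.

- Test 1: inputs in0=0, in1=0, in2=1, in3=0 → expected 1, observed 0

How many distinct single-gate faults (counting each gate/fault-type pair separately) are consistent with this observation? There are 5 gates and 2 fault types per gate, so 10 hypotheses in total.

4

Fault-free: n1=0, n2=0, n3=1, n4=1, n5=1 → 1. Observed 0.
  n1 stuck-at-0: output 1 ✗
  n1 stuck-at-1: output 1 ✗
  n2 stuck-at-0: output 1 ✗
  n2 stuck-at-1: output 0 ✓
  n3 stuck-at-0: output 0 ✓
  n3 stuck-at-1: output 1 ✗
  n4 stuck-at-0: output 0 ✓
  n4 stuck-at-1: output 1 ✗
  n5 stuck-at-0: output 0 ✓
  n5 stuck-at-1: output 1 ✗
Consistent faults: {n2 stuck-at-1, n3 stuck-at-0, n4 stuck-at-0, n5 stuck-at-0} — 4 in all.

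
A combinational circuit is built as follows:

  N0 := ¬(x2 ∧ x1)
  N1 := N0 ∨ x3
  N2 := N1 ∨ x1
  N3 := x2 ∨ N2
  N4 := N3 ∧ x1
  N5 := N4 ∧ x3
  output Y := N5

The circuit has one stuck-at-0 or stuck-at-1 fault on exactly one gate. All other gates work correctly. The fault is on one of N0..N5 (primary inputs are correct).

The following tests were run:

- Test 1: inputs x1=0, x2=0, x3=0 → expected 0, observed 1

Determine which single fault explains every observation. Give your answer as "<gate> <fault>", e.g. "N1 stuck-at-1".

Fault-free values for test 1 (x1=0, x2=0, x3=0): N0=1, N1=1, N2=1, N3=1, N4=0, N5=0, giving Y=0. Observed 1.
Test 1: faults giving observed 1 are {N5 stuck-at-1}.
Only N5 stuck-at-1 is consistent with every test.

N5 stuck-at-1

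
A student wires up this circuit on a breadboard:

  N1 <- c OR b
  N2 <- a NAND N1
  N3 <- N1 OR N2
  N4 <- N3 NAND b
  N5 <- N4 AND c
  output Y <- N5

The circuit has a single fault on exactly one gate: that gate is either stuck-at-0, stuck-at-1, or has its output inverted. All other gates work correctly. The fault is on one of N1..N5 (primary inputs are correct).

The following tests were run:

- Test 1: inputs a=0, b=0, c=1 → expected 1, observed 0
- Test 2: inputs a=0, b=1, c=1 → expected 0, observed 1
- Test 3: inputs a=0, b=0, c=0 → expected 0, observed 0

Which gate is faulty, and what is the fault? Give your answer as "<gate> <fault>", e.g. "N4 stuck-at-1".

N4 inverted output

Fault-free values for test 1 (a=0, b=0, c=1): N1=1, N2=1, N3=1, N4=1, N5=1, giving Y=1. Observed 0.
Test 1: faults giving observed 0 are {N4 stuck-at-0, N4 inverted output, N5 stuck-at-0, N5 inverted output}.
Test 2 (a=0, b=1, c=1): fault-free N1=1, N2=1, N3=1, N4=0, N5=0 → 0; observed 1. Eliminates N4 stuck-at-0, N5 stuck-at-0.
Test 3 (a=0, b=0, c=0): fault-free N1=0, N2=1, N3=1, N4=1, N5=0 → 0; observed 0. Eliminates N5 inverted output.
Only N4 inverted output is consistent with every test.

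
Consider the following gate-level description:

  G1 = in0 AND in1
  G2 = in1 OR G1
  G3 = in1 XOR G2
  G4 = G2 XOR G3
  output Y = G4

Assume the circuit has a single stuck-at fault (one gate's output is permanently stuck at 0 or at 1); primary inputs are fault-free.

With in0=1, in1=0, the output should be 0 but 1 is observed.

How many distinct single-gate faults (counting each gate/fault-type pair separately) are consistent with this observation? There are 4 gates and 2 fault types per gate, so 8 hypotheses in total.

Fault-free: G1=0, G2=0, G3=0, G4=0 → 0. Observed 1.
  G1 stuck-at-0: output 0 ✗
  G1 stuck-at-1: output 0 ✗
  G2 stuck-at-0: output 0 ✗
  G2 stuck-at-1: output 0 ✗
  G3 stuck-at-0: output 0 ✗
  G3 stuck-at-1: output 1 ✓
  G4 stuck-at-0: output 0 ✗
  G4 stuck-at-1: output 1 ✓
Consistent faults: {G3 stuck-at-1, G4 stuck-at-1} — 2 in all.

2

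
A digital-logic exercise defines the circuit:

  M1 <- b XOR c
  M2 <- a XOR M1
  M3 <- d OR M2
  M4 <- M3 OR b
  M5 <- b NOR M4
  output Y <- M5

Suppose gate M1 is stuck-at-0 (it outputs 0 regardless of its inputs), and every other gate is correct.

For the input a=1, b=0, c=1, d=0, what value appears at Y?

Propagate with M1 forced: M1=0 [stuck-at-0], M2=1, M3=1, M4=1, M5=0.
So Y = 0. (Without the fault it would be 1.)

0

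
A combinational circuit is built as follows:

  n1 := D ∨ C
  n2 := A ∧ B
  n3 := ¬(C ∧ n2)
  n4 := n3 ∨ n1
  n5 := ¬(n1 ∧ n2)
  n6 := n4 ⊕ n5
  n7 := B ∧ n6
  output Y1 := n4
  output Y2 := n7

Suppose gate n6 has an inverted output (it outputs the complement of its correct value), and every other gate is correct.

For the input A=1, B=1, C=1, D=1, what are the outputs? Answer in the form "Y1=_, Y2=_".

Y1=1, Y2=0

Propagate with n6 forced: n1=1, n2=1, n3=0, n4=1, n5=0, n6=0 [inverted output], n7=0.
So the outputs are Y1=1, Y2=0. (Without the fault they would be Y1=1, Y2=1.)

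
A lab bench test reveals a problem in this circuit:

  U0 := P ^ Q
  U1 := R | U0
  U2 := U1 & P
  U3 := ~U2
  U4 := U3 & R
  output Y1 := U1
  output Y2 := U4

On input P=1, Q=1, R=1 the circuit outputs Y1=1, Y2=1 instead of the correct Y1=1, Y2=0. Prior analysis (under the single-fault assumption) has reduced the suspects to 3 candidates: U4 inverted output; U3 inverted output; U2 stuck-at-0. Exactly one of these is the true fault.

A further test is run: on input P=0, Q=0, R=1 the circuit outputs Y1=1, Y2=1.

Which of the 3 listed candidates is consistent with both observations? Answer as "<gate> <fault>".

Evaluate each candidate on input P=0, Q=0, R=1:
  U4 inverted output: U0=0, U1=1, U2=0, U3=1, U4=0 [inverted output] → Y1=1, Y2=0 — eliminated
  U3 inverted output: U0=0, U1=1, U2=0, U3=0 [inverted output], U4=0 → Y1=1, Y2=0 — eliminated
  U2 stuck-at-0: U0=0, U1=1, U2=0 [stuck-at-0], U3=1, U4=1 → Y1=1, Y2=1 — matches
Only U2 stuck-at-0 reproduces the observed Y1=1, Y2=1.

U2 stuck-at-0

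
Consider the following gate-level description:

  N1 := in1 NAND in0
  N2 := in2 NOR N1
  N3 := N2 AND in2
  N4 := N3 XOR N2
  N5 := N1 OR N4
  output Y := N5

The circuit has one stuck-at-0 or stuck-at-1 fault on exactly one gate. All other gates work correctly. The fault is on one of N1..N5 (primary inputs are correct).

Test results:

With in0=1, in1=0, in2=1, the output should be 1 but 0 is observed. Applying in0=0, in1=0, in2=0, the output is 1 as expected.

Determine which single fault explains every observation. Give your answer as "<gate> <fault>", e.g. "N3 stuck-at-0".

Fault-free values for test 1 (in0=1, in1=0, in2=1): N1=1, N2=0, N3=0, N4=0, N5=1, giving Y=1. Observed 0.
Test 1: faults giving observed 0 are {N1 stuck-at-0, N5 stuck-at-0}.
Test 2 (in0=0, in1=0, in2=0): fault-free N1=1, N2=0, N3=0, N4=0, N5=1 → 1; observed 1. Eliminates N5 stuck-at-0.
Only N1 stuck-at-0 is consistent with every test.

N1 stuck-at-0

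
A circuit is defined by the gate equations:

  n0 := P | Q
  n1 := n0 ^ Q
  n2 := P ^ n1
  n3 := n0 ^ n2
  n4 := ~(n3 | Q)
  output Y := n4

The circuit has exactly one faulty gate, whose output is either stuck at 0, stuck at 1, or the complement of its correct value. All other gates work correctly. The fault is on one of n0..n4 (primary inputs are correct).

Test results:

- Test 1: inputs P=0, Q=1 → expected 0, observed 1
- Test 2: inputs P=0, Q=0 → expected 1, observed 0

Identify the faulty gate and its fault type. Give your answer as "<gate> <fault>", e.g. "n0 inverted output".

Fault-free values for test 1 (P=0, Q=1): n0=1, n1=0, n2=0, n3=1, n4=0, giving Y=0. Observed 1.
Test 1: faults giving observed 1 are {n4 stuck-at-1, n4 inverted output}.
Test 2 (P=0, Q=0): fault-free n0=0, n1=0, n2=0, n3=0, n4=1 → 1; observed 0. Eliminates n4 stuck-at-1.
Only n4 inverted output is consistent with every test.

n4 inverted output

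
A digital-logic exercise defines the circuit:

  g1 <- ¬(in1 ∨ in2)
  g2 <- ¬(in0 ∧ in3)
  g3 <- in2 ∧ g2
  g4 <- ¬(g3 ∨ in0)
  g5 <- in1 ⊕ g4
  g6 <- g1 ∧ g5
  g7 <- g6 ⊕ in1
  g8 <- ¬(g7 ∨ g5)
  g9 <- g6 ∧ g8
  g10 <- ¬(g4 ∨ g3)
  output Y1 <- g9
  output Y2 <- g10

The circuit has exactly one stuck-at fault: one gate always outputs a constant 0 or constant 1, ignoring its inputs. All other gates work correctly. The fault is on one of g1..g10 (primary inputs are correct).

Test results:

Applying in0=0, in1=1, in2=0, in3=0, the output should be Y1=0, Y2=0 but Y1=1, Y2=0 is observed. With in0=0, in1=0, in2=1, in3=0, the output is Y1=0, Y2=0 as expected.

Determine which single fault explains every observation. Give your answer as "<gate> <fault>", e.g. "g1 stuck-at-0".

Fault-free values for test 1 (in0=0, in1=1, in2=0, in3=0): g1=0, g2=1, g3=0, g4=1, g5=0, g6=0, g7=1, g8=0, g9=0, g10=0, giving Y1=0, Y2=0. Observed Y1=1, Y2=0.
Test 1: faults giving observed Y1=1, Y2=0 are {g6 stuck-at-1, g9 stuck-at-1}.
Test 2 (in0=0, in1=0, in2=1, in3=0): fault-free g1=0, g2=1, g3=1, g4=0, g5=0, g6=0, g7=0, g8=1, g9=0, g10=0 → Y1=0, Y2=0; observed Y1=0, Y2=0. Eliminates g9 stuck-at-1.
Only g6 stuck-at-1 is consistent with every test.

g6 stuck-at-1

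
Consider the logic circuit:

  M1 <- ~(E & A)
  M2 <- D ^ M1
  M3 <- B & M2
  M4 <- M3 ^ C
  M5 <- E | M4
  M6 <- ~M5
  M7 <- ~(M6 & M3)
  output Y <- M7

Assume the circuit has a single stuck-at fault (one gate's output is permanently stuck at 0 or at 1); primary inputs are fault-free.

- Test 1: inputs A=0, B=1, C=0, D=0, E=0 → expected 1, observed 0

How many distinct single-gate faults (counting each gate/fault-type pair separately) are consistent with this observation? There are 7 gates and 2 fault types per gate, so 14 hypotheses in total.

Fault-free: M1=1, M2=1, M3=1, M4=1, M5=1, M6=0, M7=1 → 1. Observed 0.
  M1 stuck-at-0: output 1 ✗
  M1 stuck-at-1: output 1 ✗
  M2 stuck-at-0: output 1 ✗
  M2 stuck-at-1: output 1 ✗
  M3 stuck-at-0: output 1 ✗
  M3 stuck-at-1: output 1 ✗
  M4 stuck-at-0: output 0 ✓
  M4 stuck-at-1: output 1 ✗
  M5 stuck-at-0: output 0 ✓
  M5 stuck-at-1: output 1 ✗
  M6 stuck-at-0: output 1 ✗
  M6 stuck-at-1: output 0 ✓
  M7 stuck-at-0: output 0 ✓
  M7 stuck-at-1: output 1 ✗
Consistent faults: {M4 stuck-at-0, M5 stuck-at-0, M6 stuck-at-1, M7 stuck-at-0} — 4 in all.

4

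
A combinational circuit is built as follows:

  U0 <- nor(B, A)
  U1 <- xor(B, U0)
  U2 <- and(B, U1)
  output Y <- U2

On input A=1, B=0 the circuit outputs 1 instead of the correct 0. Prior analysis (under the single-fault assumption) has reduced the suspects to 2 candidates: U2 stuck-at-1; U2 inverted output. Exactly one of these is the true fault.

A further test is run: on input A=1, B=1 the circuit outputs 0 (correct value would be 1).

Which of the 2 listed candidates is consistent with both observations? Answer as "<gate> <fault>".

U2 inverted output

Evaluate each candidate on input A=1, B=1:
  U2 stuck-at-1: U0=0, U1=1, U2=1 [stuck-at-1] → 1 — eliminated
  U2 inverted output: U0=0, U1=1, U2=0 [inverted output] → 0 — matches
Only U2 inverted output reproduces the observed 0.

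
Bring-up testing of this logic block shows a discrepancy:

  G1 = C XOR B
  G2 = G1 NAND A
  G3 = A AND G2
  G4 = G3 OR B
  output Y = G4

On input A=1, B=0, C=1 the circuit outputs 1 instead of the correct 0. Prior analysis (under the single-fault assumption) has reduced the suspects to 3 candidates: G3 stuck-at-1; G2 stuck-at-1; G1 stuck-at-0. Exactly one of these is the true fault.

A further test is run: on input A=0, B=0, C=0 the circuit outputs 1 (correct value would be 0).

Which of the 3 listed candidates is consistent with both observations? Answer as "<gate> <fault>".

Evaluate each candidate on input A=0, B=0, C=0:
  G3 stuck-at-1: G1=0, G2=1, G3=1 [stuck-at-1], G4=1 → 1 — matches
  G2 stuck-at-1: G1=0, G2=1 [stuck-at-1], G3=0, G4=0 → 0 — eliminated
  G1 stuck-at-0: G1=0 [stuck-at-0], G2=1, G3=0, G4=0 → 0 — eliminated
Only G3 stuck-at-1 reproduces the observed 1.

G3 stuck-at-1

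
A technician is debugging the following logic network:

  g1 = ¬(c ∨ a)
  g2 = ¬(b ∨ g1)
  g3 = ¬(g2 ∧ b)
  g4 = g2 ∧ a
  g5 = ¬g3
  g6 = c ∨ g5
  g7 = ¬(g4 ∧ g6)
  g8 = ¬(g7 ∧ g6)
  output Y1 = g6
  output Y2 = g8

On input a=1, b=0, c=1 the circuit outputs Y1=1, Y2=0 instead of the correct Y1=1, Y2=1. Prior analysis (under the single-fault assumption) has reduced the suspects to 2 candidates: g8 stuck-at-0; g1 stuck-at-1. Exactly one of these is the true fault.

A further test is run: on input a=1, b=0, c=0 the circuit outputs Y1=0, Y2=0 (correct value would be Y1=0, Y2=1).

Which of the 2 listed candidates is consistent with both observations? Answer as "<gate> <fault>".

Evaluate each candidate on input a=1, b=0, c=0:
  g8 stuck-at-0: g1=0, g2=1, g3=1, g4=1, g5=0, g6=0, g7=1, g8=0 [stuck-at-0] → Y1=0, Y2=0 — matches
  g1 stuck-at-1: g1=1 [stuck-at-1], g2=0, g3=1, g4=0, g5=0, g6=0, g7=1, g8=1 → Y1=0, Y2=1 — eliminated
Only g8 stuck-at-0 reproduces the observed Y1=0, Y2=0.

g8 stuck-at-0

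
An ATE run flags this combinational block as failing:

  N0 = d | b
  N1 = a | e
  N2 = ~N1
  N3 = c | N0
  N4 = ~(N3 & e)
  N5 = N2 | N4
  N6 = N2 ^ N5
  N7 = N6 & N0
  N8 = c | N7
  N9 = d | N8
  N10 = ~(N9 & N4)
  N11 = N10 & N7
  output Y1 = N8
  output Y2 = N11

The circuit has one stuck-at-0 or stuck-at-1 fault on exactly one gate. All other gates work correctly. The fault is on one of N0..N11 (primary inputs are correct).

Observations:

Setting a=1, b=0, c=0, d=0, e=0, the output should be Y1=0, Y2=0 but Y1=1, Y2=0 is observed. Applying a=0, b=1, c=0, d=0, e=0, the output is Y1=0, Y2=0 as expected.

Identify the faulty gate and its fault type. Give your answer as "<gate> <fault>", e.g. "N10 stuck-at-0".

N0 stuck-at-1

Fault-free values for test 1 (a=1, b=0, c=0, d=0, e=0): N0=0, N1=1, N2=0, N3=0, N4=1, N5=1, N6=1, N7=0, N8=0, N9=0, N10=1, N11=0, giving Y1=0, Y2=0. Observed Y1=1, Y2=0.
Test 1: faults giving observed Y1=1, Y2=0 are {N0 stuck-at-1, N7 stuck-at-1, N8 stuck-at-1}.
Test 2 (a=0, b=1, c=0, d=0, e=0): fault-free N0=1, N1=0, N2=1, N3=1, N4=1, N5=1, N6=0, N7=0, N8=0, N9=0, N10=1, N11=0 → Y1=0, Y2=0; observed Y1=0, Y2=0. Eliminates N7 stuck-at-1, N8 stuck-at-1.
Only N0 stuck-at-1 is consistent with every test.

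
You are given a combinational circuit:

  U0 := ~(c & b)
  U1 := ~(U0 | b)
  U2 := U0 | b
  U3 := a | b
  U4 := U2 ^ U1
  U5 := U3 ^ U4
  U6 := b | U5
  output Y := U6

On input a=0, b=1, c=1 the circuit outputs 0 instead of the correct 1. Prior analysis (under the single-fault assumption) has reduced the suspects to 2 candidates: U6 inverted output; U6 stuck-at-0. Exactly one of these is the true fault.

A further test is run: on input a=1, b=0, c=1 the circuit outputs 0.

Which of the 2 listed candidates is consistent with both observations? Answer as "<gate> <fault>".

Evaluate each candidate on input a=1, b=0, c=1:
  U6 inverted output: U0=1, U1=0, U2=1, U3=1, U4=1, U5=0, U6=1 [inverted output] → 1 — eliminated
  U6 stuck-at-0: U0=1, U1=0, U2=1, U3=1, U4=1, U5=0, U6=0 [stuck-at-0] → 0 — matches
Only U6 stuck-at-0 reproduces the observed 0.

U6 stuck-at-0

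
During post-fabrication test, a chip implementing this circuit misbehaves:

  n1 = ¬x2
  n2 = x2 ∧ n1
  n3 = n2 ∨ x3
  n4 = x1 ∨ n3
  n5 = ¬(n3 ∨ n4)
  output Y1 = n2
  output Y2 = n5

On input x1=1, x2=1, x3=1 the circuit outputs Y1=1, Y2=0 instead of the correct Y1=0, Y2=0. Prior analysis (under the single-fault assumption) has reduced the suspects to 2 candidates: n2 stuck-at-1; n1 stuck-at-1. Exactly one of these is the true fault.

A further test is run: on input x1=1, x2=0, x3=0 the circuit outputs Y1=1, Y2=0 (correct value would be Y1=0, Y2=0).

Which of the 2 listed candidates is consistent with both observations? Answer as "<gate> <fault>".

Evaluate each candidate on input x1=1, x2=0, x3=0:
  n2 stuck-at-1: n1=1, n2=1 [stuck-at-1], n3=1, n4=1, n5=0 → Y1=1, Y2=0 — matches
  n1 stuck-at-1: n1=1 [stuck-at-1], n2=0, n3=0, n4=1, n5=0 → Y1=0, Y2=0 — eliminated
Only n2 stuck-at-1 reproduces the observed Y1=1, Y2=0.

n2 stuck-at-1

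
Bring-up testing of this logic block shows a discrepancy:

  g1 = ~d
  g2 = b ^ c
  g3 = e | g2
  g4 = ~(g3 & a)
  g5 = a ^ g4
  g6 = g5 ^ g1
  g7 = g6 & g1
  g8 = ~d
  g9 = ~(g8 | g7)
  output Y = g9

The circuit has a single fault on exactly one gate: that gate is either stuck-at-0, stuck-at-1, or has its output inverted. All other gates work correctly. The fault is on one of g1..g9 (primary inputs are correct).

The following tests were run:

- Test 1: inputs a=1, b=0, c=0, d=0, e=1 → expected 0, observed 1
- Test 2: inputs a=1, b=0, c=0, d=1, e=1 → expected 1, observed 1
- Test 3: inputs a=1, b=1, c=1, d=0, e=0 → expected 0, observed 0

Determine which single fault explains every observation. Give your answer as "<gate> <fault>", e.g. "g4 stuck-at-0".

Fault-free values for test 1 (a=1, b=0, c=0, d=0, e=1): g1=1, g2=0, g3=1, g4=0, g5=1, g6=0, g7=0, g8=1, g9=0, giving Y=0. Observed 1.
Test 1: faults giving observed 1 are {g8 stuck-at-0, g8 inverted output, g9 stuck-at-1, g9 inverted output}.
Test 2 (a=1, b=0, c=0, d=1, e=1): fault-free g1=0, g2=0, g3=1, g4=0, g5=1, g6=1, g7=0, g8=0, g9=1 → 1; observed 1. Eliminates g8 inverted output, g9 inverted output.
Test 3 (a=1, b=1, c=1, d=0, e=0): fault-free g1=1, g2=0, g3=0, g4=1, g5=0, g6=1, g7=1, g8=1, g9=0 → 0; observed 0. Eliminates g9 stuck-at-1.
Only g8 stuck-at-0 is consistent with every test.

g8 stuck-at-0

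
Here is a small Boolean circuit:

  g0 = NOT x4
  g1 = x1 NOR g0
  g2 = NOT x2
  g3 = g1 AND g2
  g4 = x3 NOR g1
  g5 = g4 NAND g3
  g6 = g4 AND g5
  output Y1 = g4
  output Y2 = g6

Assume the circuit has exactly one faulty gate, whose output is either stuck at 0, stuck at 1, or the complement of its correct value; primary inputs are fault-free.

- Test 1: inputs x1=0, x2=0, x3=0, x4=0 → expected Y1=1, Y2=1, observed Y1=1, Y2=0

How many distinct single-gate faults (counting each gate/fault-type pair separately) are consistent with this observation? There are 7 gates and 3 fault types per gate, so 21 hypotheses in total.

6

Fault-free: g0=1, g1=0, g2=1, g3=0, g4=1, g5=1, g6=1 → Y1=1, Y2=1. Observed Y1=1, Y2=0.
  g0: none of the 3 fault types match ✗
  g1: none of the 3 fault types match ✗
  g2: none of the 3 fault types match ✗
  g3: stuck-at-1, inverted output ✓; others ✗
  g4: none of the 3 fault types match ✗
  g5: stuck-at-0, inverted output ✓; others ✗
  g6: stuck-at-0, inverted output ✓; others ✗
Consistent faults: {g3 stuck-at-1, g3 inverted output, g5 stuck-at-0, g5 inverted output, g6 stuck-at-0, g6 inverted output} — 6 in all.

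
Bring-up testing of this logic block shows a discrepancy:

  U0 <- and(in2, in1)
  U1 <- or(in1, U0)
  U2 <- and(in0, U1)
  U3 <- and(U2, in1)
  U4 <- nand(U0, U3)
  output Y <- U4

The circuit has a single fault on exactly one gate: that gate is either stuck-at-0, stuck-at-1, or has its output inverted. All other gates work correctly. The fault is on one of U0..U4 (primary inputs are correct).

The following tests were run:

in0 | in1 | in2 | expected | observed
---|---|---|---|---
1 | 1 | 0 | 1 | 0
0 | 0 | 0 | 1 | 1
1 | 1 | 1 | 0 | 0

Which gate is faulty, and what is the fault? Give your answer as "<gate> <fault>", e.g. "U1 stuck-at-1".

Fault-free values for test 1 (in0=1, in1=1, in2=0): U0=0, U1=1, U2=1, U3=1, U4=1, giving Y=1. Observed 0.
Test 1: faults giving observed 0 are {U0 stuck-at-1, U0 inverted output, U4 stuck-at-0, U4 inverted output}.
Test 2 (in0=0, in1=0, in2=0): fault-free U0=0, U1=0, U2=0, U3=0, U4=1 → 1; observed 1. Eliminates U4 stuck-at-0, U4 inverted output.
Test 3 (in0=1, in1=1, in2=1): fault-free U0=1, U1=1, U2=1, U3=1, U4=0 → 0; observed 0. Eliminates U0 inverted output.
Only U0 stuck-at-1 is consistent with every test.

U0 stuck-at-1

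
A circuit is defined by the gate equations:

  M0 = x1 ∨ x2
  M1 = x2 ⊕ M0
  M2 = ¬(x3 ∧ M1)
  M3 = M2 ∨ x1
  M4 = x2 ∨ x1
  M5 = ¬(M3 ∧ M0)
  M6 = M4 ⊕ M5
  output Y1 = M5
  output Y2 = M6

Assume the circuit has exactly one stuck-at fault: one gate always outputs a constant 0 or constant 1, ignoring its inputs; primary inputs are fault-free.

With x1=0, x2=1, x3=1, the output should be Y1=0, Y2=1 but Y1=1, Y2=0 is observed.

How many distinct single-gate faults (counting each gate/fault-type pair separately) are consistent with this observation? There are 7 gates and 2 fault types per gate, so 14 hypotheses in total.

5

Fault-free: M0=1, M1=0, M2=1, M3=1, M4=1, M5=0, M6=1 → Y1=0, Y2=1. Observed Y1=1, Y2=0.
  M0 stuck-at-0: output Y1=1, Y2=0 ✓
  M0 stuck-at-1: output Y1=0, Y2=1 ✗
  M1 stuck-at-0: output Y1=0, Y2=1 ✗
  M1 stuck-at-1: output Y1=1, Y2=0 ✓
  M2 stuck-at-0: output Y1=1, Y2=0 ✓
  M2 stuck-at-1: output Y1=0, Y2=1 ✗
  M3 stuck-at-0: output Y1=1, Y2=0 ✓
  M3 stuck-at-1: output Y1=0, Y2=1 ✗
  M4 stuck-at-0: output Y1=0, Y2=0 ✗
  M4 stuck-at-1: output Y1=0, Y2=1 ✗
  M5 stuck-at-0: output Y1=0, Y2=1 ✗
  M5 stuck-at-1: output Y1=1, Y2=0 ✓
  M6 stuck-at-0: output Y1=0, Y2=0 ✗
  M6 stuck-at-1: output Y1=0, Y2=1 ✗
Consistent faults: {M0 stuck-at-0, M1 stuck-at-1, M2 stuck-at-0, M3 stuck-at-0, M5 stuck-at-1} — 5 in all.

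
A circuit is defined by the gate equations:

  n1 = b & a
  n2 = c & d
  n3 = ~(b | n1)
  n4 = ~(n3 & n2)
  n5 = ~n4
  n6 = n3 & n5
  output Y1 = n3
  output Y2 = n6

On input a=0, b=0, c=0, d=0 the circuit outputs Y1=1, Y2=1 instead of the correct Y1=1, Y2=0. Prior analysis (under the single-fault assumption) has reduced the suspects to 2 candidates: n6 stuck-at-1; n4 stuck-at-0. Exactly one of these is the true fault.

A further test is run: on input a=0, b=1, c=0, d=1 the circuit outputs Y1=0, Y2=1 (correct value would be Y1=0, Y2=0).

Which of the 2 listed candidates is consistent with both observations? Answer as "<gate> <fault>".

Evaluate each candidate on input a=0, b=1, c=0, d=1:
  n6 stuck-at-1: n1=0, n2=0, n3=0, n4=1, n5=0, n6=1 [stuck-at-1] → Y1=0, Y2=1 — matches
  n4 stuck-at-0: n1=0, n2=0, n3=0, n4=0 [stuck-at-0], n5=1, n6=0 → Y1=0, Y2=0 — eliminated
Only n6 stuck-at-1 reproduces the observed Y1=0, Y2=1.

n6 stuck-at-1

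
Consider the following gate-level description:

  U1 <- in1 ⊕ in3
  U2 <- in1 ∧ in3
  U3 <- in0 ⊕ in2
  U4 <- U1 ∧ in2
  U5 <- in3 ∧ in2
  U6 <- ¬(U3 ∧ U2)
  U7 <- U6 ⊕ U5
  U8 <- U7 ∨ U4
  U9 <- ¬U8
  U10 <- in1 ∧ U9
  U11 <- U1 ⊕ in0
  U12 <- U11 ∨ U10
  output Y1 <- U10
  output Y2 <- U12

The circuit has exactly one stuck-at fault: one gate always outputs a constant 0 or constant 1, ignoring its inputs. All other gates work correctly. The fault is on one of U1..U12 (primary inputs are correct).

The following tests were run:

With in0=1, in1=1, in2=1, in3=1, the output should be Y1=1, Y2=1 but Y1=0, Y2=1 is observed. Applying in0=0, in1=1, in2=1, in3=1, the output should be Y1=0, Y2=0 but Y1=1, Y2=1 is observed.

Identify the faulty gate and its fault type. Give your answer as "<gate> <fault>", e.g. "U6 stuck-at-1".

U5 stuck-at-0

Fault-free values for test 1 (in0=1, in1=1, in2=1, in3=1): U1=0, U2=1, U3=0, U4=0, U5=1, U6=1, U7=0, U8=0, U9=1, U10=1, U11=1, U12=1, giving Y1=1, Y2=1. Observed Y1=0, Y2=1.
Test 1: faults giving observed Y1=0, Y2=1 are {U3 stuck-at-1, U4 stuck-at-1, U5 stuck-at-0, U6 stuck-at-0, U7 stuck-at-1, U8 stuck-at-1, U9 stuck-at-0, U10 stuck-at-0}.
Test 2 (in0=0, in1=1, in2=1, in3=1): fault-free U1=0, U2=1, U3=1, U4=0, U5=1, U6=0, U7=1, U8=1, U9=0, U10=0, U11=0, U12=0 → Y1=0, Y2=0; observed Y1=1, Y2=1. Eliminates U3 stuck-at-1, U4 stuck-at-1, U6 stuck-at-0, U7 stuck-at-1, U8 stuck-at-1, U9 stuck-at-0, U10 stuck-at-0.
Only U5 stuck-at-0 is consistent with every test.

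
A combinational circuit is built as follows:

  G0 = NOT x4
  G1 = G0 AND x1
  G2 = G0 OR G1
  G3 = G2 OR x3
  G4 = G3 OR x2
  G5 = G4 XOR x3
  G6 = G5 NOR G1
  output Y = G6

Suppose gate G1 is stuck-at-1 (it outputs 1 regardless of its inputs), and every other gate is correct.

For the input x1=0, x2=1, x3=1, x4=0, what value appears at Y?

0

Propagate with G1 forced: G0=1, G1=1 [stuck-at-1], G2=1, G3=1, G4=1, G5=0, G6=0.
So Y = 0. (Without the fault it would be 1.)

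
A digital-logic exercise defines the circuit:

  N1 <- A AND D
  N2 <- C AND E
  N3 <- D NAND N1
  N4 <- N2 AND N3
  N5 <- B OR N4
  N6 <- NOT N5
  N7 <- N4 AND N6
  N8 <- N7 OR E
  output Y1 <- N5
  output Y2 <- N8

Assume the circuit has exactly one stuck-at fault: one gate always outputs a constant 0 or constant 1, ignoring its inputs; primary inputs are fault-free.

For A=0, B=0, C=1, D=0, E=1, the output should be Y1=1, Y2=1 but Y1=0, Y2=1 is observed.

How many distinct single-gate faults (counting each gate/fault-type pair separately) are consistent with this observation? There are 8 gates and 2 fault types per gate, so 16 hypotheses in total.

Fault-free: N1=0, N2=1, N3=1, N4=1, N5=1, N6=0, N7=0, N8=1 → Y1=1, Y2=1. Observed Y1=0, Y2=1.
  N1: none of the 2 fault types match ✗
  N2: stuck-at-0 ✓; others ✗
  N3: stuck-at-0 ✓; others ✗
  N4: stuck-at-0 ✓; others ✗
  N5: stuck-at-0 ✓; others ✗
  N6: none of the 2 fault types match ✗
  N7: none of the 2 fault types match ✗
  N8: none of the 2 fault types match ✗
Consistent faults: {N2 stuck-at-0, N3 stuck-at-0, N4 stuck-at-0, N5 stuck-at-0} — 4 in all.

4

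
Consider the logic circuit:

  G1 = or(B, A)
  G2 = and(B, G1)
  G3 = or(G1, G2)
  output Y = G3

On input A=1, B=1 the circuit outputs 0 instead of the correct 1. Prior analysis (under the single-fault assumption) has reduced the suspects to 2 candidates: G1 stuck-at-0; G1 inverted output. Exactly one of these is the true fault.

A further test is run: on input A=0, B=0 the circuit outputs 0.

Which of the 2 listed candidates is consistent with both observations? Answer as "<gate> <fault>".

Evaluate each candidate on input A=0, B=0:
  G1 stuck-at-0: G1=0 [stuck-at-0], G2=0, G3=0 → 0 — matches
  G1 inverted output: G1=1 [inverted output], G2=0, G3=1 → 1 — eliminated
Only G1 stuck-at-0 reproduces the observed 0.

G1 stuck-at-0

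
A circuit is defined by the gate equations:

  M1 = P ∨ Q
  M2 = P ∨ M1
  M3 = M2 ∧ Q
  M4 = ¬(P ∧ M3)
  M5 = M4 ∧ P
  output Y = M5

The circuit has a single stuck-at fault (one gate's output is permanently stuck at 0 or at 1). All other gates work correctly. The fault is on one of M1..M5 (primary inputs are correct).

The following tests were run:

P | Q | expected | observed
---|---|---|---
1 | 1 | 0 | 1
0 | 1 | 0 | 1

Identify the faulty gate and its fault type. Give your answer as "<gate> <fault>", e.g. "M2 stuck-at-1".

Fault-free values for test 1 (P=1, Q=1): M1=1, M2=1, M3=1, M4=0, M5=0, giving Y=0. Observed 1.
Test 1: faults giving observed 1 are {M2 stuck-at-0, M3 stuck-at-0, M4 stuck-at-1, M5 stuck-at-1}.
Test 2 (P=0, Q=1): fault-free M1=1, M2=1, M3=1, M4=1, M5=0 → 0; observed 1. Eliminates M2 stuck-at-0, M3 stuck-at-0, M4 stuck-at-1.
Only M5 stuck-at-1 is consistent with every test.

M5 stuck-at-1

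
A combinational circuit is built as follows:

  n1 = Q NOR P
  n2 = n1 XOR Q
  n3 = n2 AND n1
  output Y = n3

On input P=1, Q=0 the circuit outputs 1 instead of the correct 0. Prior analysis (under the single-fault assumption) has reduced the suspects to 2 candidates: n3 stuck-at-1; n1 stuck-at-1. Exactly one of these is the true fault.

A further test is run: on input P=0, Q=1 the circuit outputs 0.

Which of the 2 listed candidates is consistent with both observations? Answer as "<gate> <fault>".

n1 stuck-at-1

Evaluate each candidate on input P=0, Q=1:
  n3 stuck-at-1: n1=0, n2=1, n3=1 [stuck-at-1] → 1 — eliminated
  n1 stuck-at-1: n1=1 [stuck-at-1], n2=0, n3=0 → 0 — matches
Only n1 stuck-at-1 reproduces the observed 0.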